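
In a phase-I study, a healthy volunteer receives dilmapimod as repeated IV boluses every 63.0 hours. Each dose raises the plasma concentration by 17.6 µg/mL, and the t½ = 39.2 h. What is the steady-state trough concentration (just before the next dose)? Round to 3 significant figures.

8.60 µg/mL

k = ln 2 / 39.2 = 0.01768 h⁻¹
Fraction remaining after one interval: e^(−kτ) = e^(−0.01768 × 63.0) = 0.3282
R = 1 / (1 − 0.3282) = 1.489
Css,max = 17.6 × 1.489 = 26.20 µg/mL
Css,min = Css,max × e^(−kτ) = 26.20 × 0.3282 ≈ 8.60 µg/mL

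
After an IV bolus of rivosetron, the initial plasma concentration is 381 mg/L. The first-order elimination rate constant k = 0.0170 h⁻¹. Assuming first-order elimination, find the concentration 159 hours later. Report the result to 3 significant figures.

C(t) = C₀ e^(−kt) = 381 × e^(−0.01700 × 159) = 381 × e^(−2.703) = 381 × 0.06700 ≈ 25.5 mg/L

25.5 mg/L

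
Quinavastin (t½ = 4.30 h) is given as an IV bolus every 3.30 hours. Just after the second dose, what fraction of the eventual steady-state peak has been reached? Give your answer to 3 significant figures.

k = ln 2 / 4.30 = 0.1612 h⁻¹
f_n = 1 − e^(−nkτ) = 1 − e^(−2 × 0.1612 × 3.30) = 1 − e^(−1.064) = 1 − 0.3451 ≈ 0.655

0.655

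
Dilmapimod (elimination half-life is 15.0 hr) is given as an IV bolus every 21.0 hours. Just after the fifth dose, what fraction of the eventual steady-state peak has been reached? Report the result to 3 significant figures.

0.992

k = ln 2 / 15.0 = 0.04621 hr⁻¹
f_n = 1 − e^(−nkτ) = 1 − e^(−5 × 0.04621 × 21.0) = 1 − e^(−4.852) = 1 − 0.007813 ≈ 0.992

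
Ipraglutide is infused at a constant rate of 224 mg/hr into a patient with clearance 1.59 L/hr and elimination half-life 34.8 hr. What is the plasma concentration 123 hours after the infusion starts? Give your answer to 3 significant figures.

129 µg/mL

Css = rate / CL = 224 / 1.59 = 140.9 µg/mL
k = ln 2 / 34.8 = 0.01992 hr⁻¹
C(t) = Css (1 − e^(−kt)) = 140.9 × (1 − e^(−2.450)) = 140.9 × 0.9137 ≈ 129 µg/mL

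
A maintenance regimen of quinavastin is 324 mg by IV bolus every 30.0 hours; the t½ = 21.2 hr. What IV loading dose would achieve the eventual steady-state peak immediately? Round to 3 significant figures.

k = ln 2 / 21.2 = 0.03270 hr⁻¹
Accumulation ratio R = 1 / (1 − e^(−kτ)) = 1 / (1 − e^(−0.03270×30.0)) = 1 / (1 − 0.3750) = 1.600
Loading dose = maintenance dose × R = 324 × 1.600 ≈ 518 mg

518 mg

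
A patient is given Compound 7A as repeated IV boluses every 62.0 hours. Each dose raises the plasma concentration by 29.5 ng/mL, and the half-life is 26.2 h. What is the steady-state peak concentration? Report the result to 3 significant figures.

k = ln 2 / 26.2 = 0.02646 h⁻¹
Fraction remaining after one interval: e^(−kτ) = e^(−0.02646 × 62.0) = 0.1939
R = 1 / (1 − 0.1939) = 1.241
Css,max = 29.5 × 1.241 ≈ 36.6 ng/mL

36.6 ng/mL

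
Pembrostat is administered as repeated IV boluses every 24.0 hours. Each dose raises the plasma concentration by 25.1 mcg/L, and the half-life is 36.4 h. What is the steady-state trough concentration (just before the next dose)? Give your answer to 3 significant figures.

43.3 mcg/L

k = ln 2 / 36.4 = 0.01904 h⁻¹
Fraction remaining after one interval: e^(−kτ) = e^(−0.01904 × 24.0) = 0.6332
R = 1 / (1 − 0.6332) = 2.726
Css,max = 25.1 × 2.726 = 68.42 mcg/L
Css,min = Css,max × e^(−kτ) = 68.42 × 0.6332 ≈ 43.3 mcg/L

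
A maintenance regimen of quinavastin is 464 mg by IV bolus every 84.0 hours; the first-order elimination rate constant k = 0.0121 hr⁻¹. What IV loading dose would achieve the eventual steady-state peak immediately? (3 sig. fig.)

727 mg

Accumulation ratio R = 1 / (1 − e^(−kτ)) = 1 / (1 − e^(−0.01210×84.0)) = 1 / (1 − 0.3619) = 1.567
Loading dose = maintenance dose × R = 464 × 1.567 ≈ 727 mg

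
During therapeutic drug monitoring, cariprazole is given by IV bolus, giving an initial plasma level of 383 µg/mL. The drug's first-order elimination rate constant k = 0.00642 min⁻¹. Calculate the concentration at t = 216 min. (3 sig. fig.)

C(t) = C₀ e^(−kt) = 383 × e^(−0.006420 × 216) = 383 × e^(−1.387) = 383 × 0.2499 ≈ 95.7 µg/mL

95.7 µg/mL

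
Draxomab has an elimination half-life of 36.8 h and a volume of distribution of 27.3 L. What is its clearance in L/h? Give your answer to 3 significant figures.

0.514 L/h

k = ln 2 / t½ = ln 2 / 36.8 = 0.01884 h⁻¹
CL = k · V = 0.01884 × 27.3 ≈ 0.514 L/h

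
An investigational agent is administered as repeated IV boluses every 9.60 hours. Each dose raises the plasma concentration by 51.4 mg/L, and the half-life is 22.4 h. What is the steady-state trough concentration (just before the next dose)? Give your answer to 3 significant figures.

k = ln 2 / 22.4 = 0.03094 h⁻¹
Fraction remaining after one interval: e^(−kτ) = e^(−0.03094 × 9.60) = 0.7430
R = 1 / (1 − 0.7430) = 3.891
Css,max = 51.4 × 3.891 = 200.0 mg/L
Css,min = Css,max × e^(−kτ) = 200.0 × 0.7430 ≈ 149 mg/L

149 mg/L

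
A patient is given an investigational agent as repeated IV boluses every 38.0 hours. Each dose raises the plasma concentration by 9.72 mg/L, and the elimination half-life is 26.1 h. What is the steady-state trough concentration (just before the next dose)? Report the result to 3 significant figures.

k = ln 2 / 26.1 = 0.02656 h⁻¹
Fraction remaining after one interval: e^(−kτ) = e^(−0.02656 × 38.0) = 0.3645
R = 1 / (1 − 0.3645) = 1.574
Css,max = 9.72 × 1.574 = 15.30 mg/L
Css,min = Css,max × e^(−kτ) = 15.30 × 0.3645 ≈ 5.58 mg/L

5.58 mg/L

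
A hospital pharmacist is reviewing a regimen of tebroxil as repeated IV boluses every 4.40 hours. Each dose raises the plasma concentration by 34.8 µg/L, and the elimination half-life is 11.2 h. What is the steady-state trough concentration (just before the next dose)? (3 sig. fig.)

k = ln 2 / 11.2 = 0.06189 h⁻¹
Fraction remaining after one interval: e^(−kτ) = e^(−0.06189 × 4.40) = 0.7616
R = 1 / (1 − 0.7616) = 4.195
Css,max = 34.8 × 4.195 = 146.0 µg/L
Css,min = Css,max × e^(−kτ) = 146.0 × 0.7616 ≈ 111 µg/L

111 µg/L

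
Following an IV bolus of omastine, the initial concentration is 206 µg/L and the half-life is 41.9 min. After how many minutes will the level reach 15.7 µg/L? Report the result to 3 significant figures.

156 minutes

k = ln 2 / 41.9 = 0.01654 min⁻¹
C(t) = C₀ e^(−kt)  ⇒  t = ln(C₀/C) / k
t = ln(206/15.7) / 0.01654 = 2.574 / 0.01654 ≈ 156 minutes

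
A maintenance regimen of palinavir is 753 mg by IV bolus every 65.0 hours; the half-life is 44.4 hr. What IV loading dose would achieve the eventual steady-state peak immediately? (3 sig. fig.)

1180 mg

k = ln 2 / 44.4 = 0.01561 hr⁻¹
Accumulation ratio R = 1 / (1 − e^(−kτ)) = 1 / (1 − e^(−0.01561×65.0)) = 1 / (1 − 0.3625) = 1.569
Loading dose = maintenance dose × R = 753 × 1.569 ≈ 1180 mg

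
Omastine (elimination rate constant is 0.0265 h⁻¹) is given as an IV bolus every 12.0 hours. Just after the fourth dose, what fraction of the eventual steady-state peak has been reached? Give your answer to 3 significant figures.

f_n = 1 − e^(−nkτ) = 1 − e^(−4 × 0.02650 × 12.0) = 1 − e^(−1.272) = 1 − 0.2803 ≈ 0.720

0.720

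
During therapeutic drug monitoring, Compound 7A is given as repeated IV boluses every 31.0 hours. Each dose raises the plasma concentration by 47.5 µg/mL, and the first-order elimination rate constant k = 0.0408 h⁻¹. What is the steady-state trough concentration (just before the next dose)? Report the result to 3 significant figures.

18.7 µg/mL

Fraction remaining after one interval: e^(−kτ) = e^(−0.04080 × 31.0) = 0.2823
R = 1 / (1 − 0.2823) = 1.393
Css,max = 47.5 × 1.393 = 66.18 µg/mL
Css,min = Css,max × e^(−kτ) = 66.18 × 0.2823 ≈ 18.7 µg/mL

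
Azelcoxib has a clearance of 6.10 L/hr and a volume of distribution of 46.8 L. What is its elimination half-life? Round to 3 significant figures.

5.32 hours

k = CL / V = 6.10 / 46.8 = 0.1303 hr⁻¹
t½ = ln 2 / k = ln 2 / 0.1303 ≈ 5.32 hours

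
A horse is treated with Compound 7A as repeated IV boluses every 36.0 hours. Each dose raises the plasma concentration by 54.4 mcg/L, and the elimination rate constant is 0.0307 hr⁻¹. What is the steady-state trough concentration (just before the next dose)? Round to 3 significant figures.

Fraction remaining after one interval: e^(−kτ) = e^(−0.03070 × 36.0) = 0.3311
R = 1 / (1 − 0.3311) = 1.495
Css,max = 54.4 × 1.495 = 81.33 mcg/L
Css,min = Css,max × e^(−kτ) = 81.33 × 0.3311 ≈ 26.9 mcg/L

26.9 mcg/L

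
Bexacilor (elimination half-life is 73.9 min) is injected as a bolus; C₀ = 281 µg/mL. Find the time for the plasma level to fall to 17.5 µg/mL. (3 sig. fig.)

k = ln 2 / 73.9 = 0.009380 min⁻¹
C(t) = C₀ e^(−kt)  ⇒  t = ln(C₀/C) / k
t = ln(281/17.5) / 0.009380 = 2.776 / 0.009380 ≈ 296 minutes

296 minutes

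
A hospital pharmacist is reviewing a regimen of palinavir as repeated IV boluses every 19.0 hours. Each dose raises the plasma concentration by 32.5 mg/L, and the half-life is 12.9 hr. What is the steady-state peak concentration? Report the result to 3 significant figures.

k = ln 2 / 12.9 = 0.05373 hr⁻¹
Fraction remaining after one interval: e^(−kτ) = e^(−0.05373 × 19.0) = 0.3603
R = 1 / (1 − 0.3603) = 1.563
Css,max = 32.5 × 1.563 ≈ 50.8 mg/L

50.8 mg/L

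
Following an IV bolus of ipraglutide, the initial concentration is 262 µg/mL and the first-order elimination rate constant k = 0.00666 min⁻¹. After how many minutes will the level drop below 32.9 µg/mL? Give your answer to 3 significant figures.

312 minutes

C(t) = C₀ e^(−kt)  ⇒  t = ln(C₀/C) / k
t = ln(262/32.9) / 0.006660 = 2.075 / 0.006660 ≈ 312 minutes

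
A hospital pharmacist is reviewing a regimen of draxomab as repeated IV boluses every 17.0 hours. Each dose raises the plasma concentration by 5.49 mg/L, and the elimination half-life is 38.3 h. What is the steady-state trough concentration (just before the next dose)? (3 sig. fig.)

k = ln 2 / 38.3 = 0.01810 h⁻¹
Fraction remaining after one interval: e^(−kτ) = e^(−0.01810 × 17.0) = 0.7352
R = 1 / (1 − 0.7352) = 3.776
Css,max = 5.49 × 3.776 = 20.73 mg/L
Css,min = Css,max × e^(−kτ) = 20.73 × 0.7352 ≈ 15.2 mg/L

15.2 mg/L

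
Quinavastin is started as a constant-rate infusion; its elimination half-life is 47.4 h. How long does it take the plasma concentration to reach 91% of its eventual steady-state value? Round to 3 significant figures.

165 hours

k = ln 2 / 47.4 = 0.01462 h⁻¹
f = 1 − e^(−kt)  ⇒  t = −ln(1 − f) / k
t = −ln(1 − 0.91) / 0.01462 = 2.408 / 0.01462 ≈ 165 hours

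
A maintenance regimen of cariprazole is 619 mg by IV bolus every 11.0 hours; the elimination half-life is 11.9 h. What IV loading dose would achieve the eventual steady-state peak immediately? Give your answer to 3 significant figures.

k = ln 2 / 11.9 = 0.05825 h⁻¹
Accumulation ratio R = 1 / (1 − e^(−kτ)) = 1 / (1 − e^(−0.05825×11.0)) = 1 / (1 − 0.5269) = 2.114
Loading dose = maintenance dose × R = 619 × 2.114 ≈ 1310 mg

1310 mg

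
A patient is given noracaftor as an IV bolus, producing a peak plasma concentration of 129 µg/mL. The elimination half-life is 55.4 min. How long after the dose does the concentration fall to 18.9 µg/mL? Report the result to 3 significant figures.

154 minutes

k = ln 2 / 55.4 = 0.01251 min⁻¹
C(t) = C₀ e^(−kt)  ⇒  t = ln(C₀/C) / k
t = ln(129/18.9) / 0.01251 = 1.921 / 0.01251 ≈ 154 minutes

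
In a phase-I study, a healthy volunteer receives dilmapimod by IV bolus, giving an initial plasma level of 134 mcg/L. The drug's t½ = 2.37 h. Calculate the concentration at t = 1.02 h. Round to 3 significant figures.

k = ln 2 / 2.37 = 0.2925 h⁻¹
C(t) = C₀ e^(−kt) = 134 × e^(−0.2925 × 1.02) = 134 × e^(−0.2983) = 134 × 0.7421 ≈ 99.4 mcg/L

99.4 mcg/L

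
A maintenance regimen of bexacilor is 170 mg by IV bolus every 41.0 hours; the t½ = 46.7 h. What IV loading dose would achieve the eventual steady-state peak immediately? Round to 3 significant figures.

k = ln 2 / 46.7 = 0.01484 h⁻¹
Accumulation ratio R = 1 / (1 − e^(−kτ)) = 1 / (1 − e^(−0.01484×41.0)) = 1 / (1 − 0.5441) = 2.194
Loading dose = maintenance dose × R = 170 × 2.194 ≈ 373 mg

373 mg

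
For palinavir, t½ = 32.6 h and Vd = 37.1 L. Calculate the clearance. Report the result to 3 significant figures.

0.789 L/h

k = ln 2 / t½ = ln 2 / 32.6 = 0.02126 h⁻¹
CL = k · V = 0.02126 × 37.1 ≈ 0.789 L/h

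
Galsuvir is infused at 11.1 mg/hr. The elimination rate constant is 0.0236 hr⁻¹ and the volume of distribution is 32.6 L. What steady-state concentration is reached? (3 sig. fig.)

14.4 mg/L

CL = k · V = 0.0236 × 32.6 = 0.7694 L/hr
Css = rate / CL = 11.1 / 0.7694 ≈ 14.4 mg/L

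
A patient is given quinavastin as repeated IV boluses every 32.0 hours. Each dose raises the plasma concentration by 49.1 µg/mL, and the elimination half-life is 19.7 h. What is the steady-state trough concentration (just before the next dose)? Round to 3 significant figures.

23.6 µg/mL

k = ln 2 / 19.7 = 0.03519 h⁻¹
Fraction remaining after one interval: e^(−kτ) = e^(−0.03519 × 32.0) = 0.3244
R = 1 / (1 − 0.3244) = 1.480
Css,max = 49.1 × 1.480 = 72.67 µg/mL
Css,min = Css,max × e^(−kτ) = 72.67 × 0.3244 ≈ 23.6 µg/mL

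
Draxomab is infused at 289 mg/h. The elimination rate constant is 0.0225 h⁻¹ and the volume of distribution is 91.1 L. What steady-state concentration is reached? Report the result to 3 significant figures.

CL = k · V = 0.0225 × 91.1 = 2.050 L/h
Css = rate / CL = 289 / 2.050 ≈ 141 µg/mL

141 µg/mL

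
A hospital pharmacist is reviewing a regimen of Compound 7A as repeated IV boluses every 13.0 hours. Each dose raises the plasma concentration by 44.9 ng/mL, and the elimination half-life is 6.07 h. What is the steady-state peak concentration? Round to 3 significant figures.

k = ln 2 / 6.07 = 0.1142 h⁻¹
Fraction remaining after one interval: e^(−kτ) = e^(−0.1142 × 13.0) = 0.2266
R = 1 / (1 − 0.2266) = 1.293
Css,max = 44.9 × 1.293 ≈ 58.1 ng/mL

58.1 ng/mL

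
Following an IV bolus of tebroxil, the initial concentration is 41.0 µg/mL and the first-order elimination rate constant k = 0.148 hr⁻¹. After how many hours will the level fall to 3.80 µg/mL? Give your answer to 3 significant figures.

C(t) = C₀ e^(−kt)  ⇒  t = ln(C₀/C) / k
t = ln(41.0/3.80) / 0.1480 = 2.379 / 0.1480 ≈ 16.1 hours

16.1 hours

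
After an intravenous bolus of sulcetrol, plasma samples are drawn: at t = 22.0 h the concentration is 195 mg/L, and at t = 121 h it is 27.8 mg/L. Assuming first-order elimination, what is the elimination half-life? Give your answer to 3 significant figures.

35.2 hours

k = ln(C₁/C₂) / (t₂ − t₁) = ln(195/27.8) / (121 − 22.0)
  = 1.948 / 99.00 = 0.01968 h⁻¹
t½ = ln 2 / k = ln 2 / 0.01968 ≈ 35.2 hours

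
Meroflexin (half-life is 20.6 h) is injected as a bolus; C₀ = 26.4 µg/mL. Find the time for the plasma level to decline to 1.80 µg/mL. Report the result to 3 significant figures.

79.8 hours

k = ln 2 / 20.6 = 0.03365 h⁻¹
C(t) = C₀ e^(−kt)  ⇒  t = ln(C₀/C) / k
t = ln(26.4/1.80) / 0.03365 = 2.686 / 0.03365 ≈ 79.8 hours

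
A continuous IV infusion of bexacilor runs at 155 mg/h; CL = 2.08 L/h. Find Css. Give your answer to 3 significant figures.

Css = infusion rate / CL = 155 / 2.08 ≈ 74.5 mg/L

74.5 mg/L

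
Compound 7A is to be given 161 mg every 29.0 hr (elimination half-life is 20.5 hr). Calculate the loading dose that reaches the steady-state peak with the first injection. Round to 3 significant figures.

258 mg

k = ln 2 / 20.5 = 0.03381 hr⁻¹
Accumulation ratio R = 1 / (1 − e^(−kτ)) = 1 / (1 − e^(−0.03381×29.0)) = 1 / (1 − 0.3751) = 1.600
Loading dose = maintenance dose × R = 161 × 1.600 ≈ 258 mg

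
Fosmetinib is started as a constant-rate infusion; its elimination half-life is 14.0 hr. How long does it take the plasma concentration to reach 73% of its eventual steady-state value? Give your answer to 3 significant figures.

26.4 hours

k = ln 2 / 14.0 = 0.04951 hr⁻¹
f = 1 − e^(−kt)  ⇒  t = −ln(1 − f) / k
t = −ln(1 − 0.73) / 0.04951 = 1.309 / 0.04951 ≈ 26.4 hours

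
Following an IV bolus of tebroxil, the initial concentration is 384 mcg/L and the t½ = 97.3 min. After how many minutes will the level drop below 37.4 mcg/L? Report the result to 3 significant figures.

327 minutes

k = ln 2 / 97.3 = 0.007124 min⁻¹
C(t) = C₀ e^(−kt)  ⇒  t = ln(C₀/C) / k
t = ln(384/37.4) / 0.007124 = 2.329 / 0.007124 ≈ 327 minutes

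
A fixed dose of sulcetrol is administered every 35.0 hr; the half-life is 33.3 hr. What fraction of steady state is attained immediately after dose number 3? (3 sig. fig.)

0.888

k = ln 2 / 33.3 = 0.02082 hr⁻¹
f_n = 1 − e^(−nkτ) = 1 − e^(−3 × 0.02082 × 35.0) = 1 − e^(−2.186) = 1 − 0.1124 ≈ 0.888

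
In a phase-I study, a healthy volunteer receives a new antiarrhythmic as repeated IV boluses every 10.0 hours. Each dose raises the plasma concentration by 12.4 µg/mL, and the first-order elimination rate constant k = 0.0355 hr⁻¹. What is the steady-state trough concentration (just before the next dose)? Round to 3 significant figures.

Fraction remaining after one interval: e^(−kτ) = e^(−0.03550 × 10.0) = 0.7012
R = 1 / (1 − 0.7012) = 3.346
Css,max = 12.4 × 3.346 = 41.50 µg/mL
Css,min = Css,max × e^(−kτ) = 41.50 × 0.7012 ≈ 29.1 µg/mL

29.1 µg/mL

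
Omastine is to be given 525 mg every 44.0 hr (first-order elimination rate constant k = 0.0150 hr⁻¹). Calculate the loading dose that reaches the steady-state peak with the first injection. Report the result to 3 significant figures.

1090 mg

Accumulation ratio R = 1 / (1 − e^(−kτ)) = 1 / (1 − e^(−0.01500×44.0)) = 1 / (1 − 0.5169) = 2.070
Loading dose = maintenance dose × R = 525 × 2.070 ≈ 1090 mg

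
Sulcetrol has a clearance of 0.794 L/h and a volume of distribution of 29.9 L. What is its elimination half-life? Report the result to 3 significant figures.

k = CL / V = 0.794 / 29.9 = 0.02656 h⁻¹
t½ = ln 2 / k = ln 2 / 0.02656 ≈ 26.1 hours

26.1 hours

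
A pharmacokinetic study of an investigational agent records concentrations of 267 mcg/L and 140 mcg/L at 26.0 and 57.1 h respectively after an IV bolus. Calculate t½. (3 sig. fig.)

k = ln(C₁/C₂) / (t₂ − t₁) = ln(267/140) / (57.1 − 26.0)
  = 0.6456 / 31.10 = 0.02076 h⁻¹
t½ = ln 2 / k = ln 2 / 0.02076 ≈ 33.4 hours

33.4 hours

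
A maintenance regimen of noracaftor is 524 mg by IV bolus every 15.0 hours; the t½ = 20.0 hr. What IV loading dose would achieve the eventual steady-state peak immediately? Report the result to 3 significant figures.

1290 mg

k = ln 2 / 20.0 = 0.03466 hr⁻¹
Accumulation ratio R = 1 / (1 − e^(−kτ)) = 1 / (1 − e^(−0.03466×15.0)) = 1 / (1 − 0.5946) = 2.467
Loading dose = maintenance dose × R = 524 × 2.467 ≈ 1290 mg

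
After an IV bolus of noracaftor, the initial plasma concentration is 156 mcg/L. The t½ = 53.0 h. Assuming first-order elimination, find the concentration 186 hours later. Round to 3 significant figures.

13.7 mcg/L

k = ln 2 / 53.0 = 0.01308 h⁻¹
C(t) = C₀ e^(−kt) = 156 × e^(−0.01308 × 186) = 156 × e^(−2.433) = 156 × 0.08781 ≈ 13.7 mcg/L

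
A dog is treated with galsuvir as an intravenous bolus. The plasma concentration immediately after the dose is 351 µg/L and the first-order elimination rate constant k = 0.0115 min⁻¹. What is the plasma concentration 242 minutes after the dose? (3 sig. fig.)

C(t) = C₀ e^(−kt) = 351 × e^(−0.01150 × 242) = 351 × e^(−2.783) = 351 × 0.06185 ≈ 21.7 µg/L

21.7 µg/L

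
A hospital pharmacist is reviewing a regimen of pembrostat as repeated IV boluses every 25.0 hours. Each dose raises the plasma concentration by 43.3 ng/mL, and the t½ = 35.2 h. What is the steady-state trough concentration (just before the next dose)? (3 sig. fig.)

k = ln 2 / 35.2 = 0.01969 h⁻¹
Fraction remaining after one interval: e^(−kτ) = e^(−0.01969 × 25.0) = 0.6112
R = 1 / (1 − 0.6112) = 2.572
Css,max = 43.3 × 2.572 = 111.4 ng/mL
Css,min = Css,max × e^(−kτ) = 111.4 × 0.6112 ≈ 68.1 ng/mL

68.1 ng/mL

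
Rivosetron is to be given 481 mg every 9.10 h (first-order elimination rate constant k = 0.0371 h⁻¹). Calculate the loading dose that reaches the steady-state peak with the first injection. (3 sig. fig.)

1680 mg

Accumulation ratio R = 1 / (1 − e^(−kτ)) = 1 / (1 − e^(−0.03710×9.10)) = 1 / (1 − 0.7135) = 3.490
Loading dose = maintenance dose × R = 481 × 3.490 ≈ 1680 mg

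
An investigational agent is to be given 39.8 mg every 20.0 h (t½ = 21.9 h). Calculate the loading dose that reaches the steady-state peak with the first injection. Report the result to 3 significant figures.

84.9 mg

k = ln 2 / 21.9 = 0.03165 h⁻¹
Accumulation ratio R = 1 / (1 − e^(−kτ)) = 1 / (1 − e^(−0.03165×20.0)) = 1 / (1 − 0.5310) = 2.132
Loading dose = maintenance dose × R = 39.8 × 2.132 ≈ 84.9 mg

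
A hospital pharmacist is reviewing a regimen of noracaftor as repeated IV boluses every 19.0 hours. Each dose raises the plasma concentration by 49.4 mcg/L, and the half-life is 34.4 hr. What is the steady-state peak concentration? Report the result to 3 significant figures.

155 mcg/L

k = ln 2 / 34.4 = 0.02015 hr⁻¹
Fraction remaining after one interval: e^(−kτ) = e^(−0.02015 × 19.0) = 0.6819
R = 1 / (1 − 0.6819) = 3.144
Css,max = 49.4 × 3.144 ≈ 155 mcg/L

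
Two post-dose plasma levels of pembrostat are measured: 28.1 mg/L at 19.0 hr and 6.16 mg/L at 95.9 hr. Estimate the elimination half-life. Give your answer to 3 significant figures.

35.1 hours

k = ln(C₁/C₂) / (t₂ − t₁) = ln(28.1/6.16) / (95.9 − 19.0)
  = 1.518 / 76.90 = 0.01974 hr⁻¹
t½ = ln 2 / k = ln 2 / 0.01974 ≈ 35.1 hours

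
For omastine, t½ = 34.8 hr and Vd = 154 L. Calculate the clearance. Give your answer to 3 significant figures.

3.07 L/hr

k = ln 2 / t½ = ln 2 / 34.8 = 0.01992 hr⁻¹
CL = k · V = 0.01992 × 154 ≈ 3.07 L/hr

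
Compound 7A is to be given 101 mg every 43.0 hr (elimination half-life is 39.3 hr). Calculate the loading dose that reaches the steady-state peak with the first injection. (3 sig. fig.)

190 mg

k = ln 2 / 39.3 = 0.01764 hr⁻¹
Accumulation ratio R = 1 / (1 − e^(−kτ)) = 1 / (1 − e^(−0.01764×43.0)) = 1 / (1 − 0.4684) = 1.881
Loading dose = maintenance dose × R = 101 × 1.881 ≈ 190 mg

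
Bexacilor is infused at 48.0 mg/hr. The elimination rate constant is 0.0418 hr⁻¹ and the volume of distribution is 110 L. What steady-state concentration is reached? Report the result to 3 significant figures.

CL = k · V = 0.0418 × 110 = 4.598 L/hr
Css = rate / CL = 48.0 / 4.598 ≈ 10.4 µg/mL

10.4 µg/mL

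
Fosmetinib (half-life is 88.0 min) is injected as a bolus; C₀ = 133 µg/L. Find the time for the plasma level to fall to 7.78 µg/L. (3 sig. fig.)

360 minutes

k = ln 2 / 88.0 = 0.007877 min⁻¹
C(t) = C₀ e^(−kt)  ⇒  t = ln(C₀/C) / k
t = ln(133/7.78) / 0.007877 = 2.839 / 0.007877 ≈ 360 minutes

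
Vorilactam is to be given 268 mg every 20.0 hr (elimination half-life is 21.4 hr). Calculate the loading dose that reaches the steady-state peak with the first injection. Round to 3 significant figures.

562 mg

k = ln 2 / 21.4 = 0.03239 hr⁻¹
Accumulation ratio R = 1 / (1 − e^(−kτ)) = 1 / (1 − e^(−0.03239×20.0)) = 1 / (1 − 0.5232) = 2.097
Loading dose = maintenance dose × R = 268 × 2.097 ≈ 562 mg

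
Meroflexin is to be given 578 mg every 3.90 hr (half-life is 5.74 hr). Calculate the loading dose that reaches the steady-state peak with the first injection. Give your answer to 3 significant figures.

1540 mg

k = ln 2 / 5.74 = 0.1208 hr⁻¹
Accumulation ratio R = 1 / (1 − e^(−kτ)) = 1 / (1 − e^(−0.1208×3.90)) = 1 / (1 − 0.6244) = 2.662
Loading dose = maintenance dose × R = 578 × 2.662 ≈ 1540 mg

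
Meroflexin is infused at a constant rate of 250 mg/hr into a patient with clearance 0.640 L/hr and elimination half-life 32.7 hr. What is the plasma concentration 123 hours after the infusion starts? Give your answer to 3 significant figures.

362 µg/mL

Css = rate / CL = 250 / 0.640 = 390.6 µg/mL
k = ln 2 / 32.7 = 0.02120 hr⁻¹
C(t) = Css (1 − e^(−kt)) = 390.6 × (1 − e^(−2.607)) = 390.6 × 0.9263 ≈ 362 µg/mL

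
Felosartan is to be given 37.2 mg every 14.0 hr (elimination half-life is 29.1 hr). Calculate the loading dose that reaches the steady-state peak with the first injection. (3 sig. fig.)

131 mg

k = ln 2 / 29.1 = 0.02382 hr⁻¹
Accumulation ratio R = 1 / (1 − e^(−kτ)) = 1 / (1 − e^(−0.02382×14.0)) = 1 / (1 − 0.7164) = 3.526
Loading dose = maintenance dose × R = 37.2 × 3.526 ≈ 131 mg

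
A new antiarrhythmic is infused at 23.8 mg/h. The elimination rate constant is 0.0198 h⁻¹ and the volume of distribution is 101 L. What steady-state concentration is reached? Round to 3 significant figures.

11.9 µg/mL

CL = k · V = 0.0198 × 101 = 2.000 L/h
Css = rate / CL = 23.8 / 2.000 ≈ 11.9 µg/mL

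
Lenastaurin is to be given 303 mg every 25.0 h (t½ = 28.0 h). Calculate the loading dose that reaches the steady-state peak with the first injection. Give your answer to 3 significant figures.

k = ln 2 / 28.0 = 0.02476 h⁻¹
Accumulation ratio R = 1 / (1 − e^(−kτ)) = 1 / (1 − e^(−0.02476×25.0)) = 1 / (1 − 0.5385) = 2.167
Loading dose = maintenance dose × R = 303 × 2.167 ≈ 657 mg

657 mg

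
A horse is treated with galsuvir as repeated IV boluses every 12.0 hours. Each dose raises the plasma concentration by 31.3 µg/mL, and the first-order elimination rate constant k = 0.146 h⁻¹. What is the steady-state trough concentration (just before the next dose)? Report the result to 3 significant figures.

Fraction remaining after one interval: e^(−kτ) = e^(−0.1460 × 12.0) = 0.1734
R = 1 / (1 − 0.1734) = 1.210
Css,max = 31.3 × 1.210 = 37.87 µg/mL
Css,min = Css,max × e^(−kτ) = 37.87 × 0.1734 ≈ 6.57 µg/mL

6.57 µg/mL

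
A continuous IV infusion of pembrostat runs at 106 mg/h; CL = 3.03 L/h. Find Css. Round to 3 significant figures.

Css = infusion rate / CL = 106 / 3.03 ≈ 35.0 µg/mL

35.0 µg/mL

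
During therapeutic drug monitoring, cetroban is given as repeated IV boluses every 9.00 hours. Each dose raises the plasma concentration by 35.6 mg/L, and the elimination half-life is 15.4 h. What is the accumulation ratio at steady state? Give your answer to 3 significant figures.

3.00

k = ln 2 / 15.4 = 0.04501 h⁻¹
Fraction remaining after one interval: e^(−kτ) = e^(−0.04501 × 9.00) = 0.6669
R = 1 / (1 − 0.6669) = 1 / 0.3331 ≈ 3.00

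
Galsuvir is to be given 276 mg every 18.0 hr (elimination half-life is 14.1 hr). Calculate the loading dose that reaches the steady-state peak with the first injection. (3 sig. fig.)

470 mg

k = ln 2 / 14.1 = 0.04916 hr⁻¹
Accumulation ratio R = 1 / (1 − e^(−kτ)) = 1 / (1 − e^(−0.04916×18.0)) = 1 / (1 − 0.4128) = 1.703
Loading dose = maintenance dose × R = 276 × 1.703 ≈ 470 mg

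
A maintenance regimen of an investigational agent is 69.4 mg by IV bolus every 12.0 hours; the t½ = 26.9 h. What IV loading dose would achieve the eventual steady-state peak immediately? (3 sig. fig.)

261 mg

k = ln 2 / 26.9 = 0.02577 h⁻¹
Accumulation ratio R = 1 / (1 − e^(−kτ)) = 1 / (1 − e^(−0.02577×12.0)) = 1 / (1 − 0.7340) = 3.760
Loading dose = maintenance dose × R = 69.4 × 3.760 ≈ 261 mg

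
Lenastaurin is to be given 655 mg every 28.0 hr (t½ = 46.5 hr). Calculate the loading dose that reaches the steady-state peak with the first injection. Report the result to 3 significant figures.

1920 mg

k = ln 2 / 46.5 = 0.01491 hr⁻¹
Accumulation ratio R = 1 / (1 − e^(−kτ)) = 1 / (1 − e^(−0.01491×28.0)) = 1 / (1 − 0.6588) = 2.931
Loading dose = maintenance dose × R = 655 × 2.931 ≈ 1920 mg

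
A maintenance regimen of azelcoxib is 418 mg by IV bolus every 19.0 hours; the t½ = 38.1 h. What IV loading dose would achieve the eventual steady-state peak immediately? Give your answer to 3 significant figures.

k = ln 2 / 38.1 = 0.01819 h⁻¹
Accumulation ratio R = 1 / (1 − e^(−kτ)) = 1 / (1 − e^(−0.01819×19.0)) = 1 / (1 − 0.7078) = 3.422
Loading dose = maintenance dose × R = 418 × 3.422 ≈ 1430 mg

1430 mg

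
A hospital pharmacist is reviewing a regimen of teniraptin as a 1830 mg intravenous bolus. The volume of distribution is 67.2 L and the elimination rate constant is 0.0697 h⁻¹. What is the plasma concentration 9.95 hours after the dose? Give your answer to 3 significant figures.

13.6 mg/L

C₀ = dose / V = 1830 / 67.2 = 27.23 mg/L
C(t) = C₀ e^(−kt) = 27.23 × e^(−0.06970 × 9.95) = 27.23 × e^(−0.6935) = 27.23 × 0.4998 ≈ 13.6 mg/L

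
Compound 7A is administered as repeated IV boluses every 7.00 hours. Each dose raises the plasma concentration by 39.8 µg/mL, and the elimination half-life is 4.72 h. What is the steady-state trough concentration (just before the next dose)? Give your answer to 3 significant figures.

k = ln 2 / 4.72 = 0.1469 h⁻¹
Fraction remaining after one interval: e^(−kτ) = e^(−0.1469 × 7.00) = 0.3577
R = 1 / (1 − 0.3577) = 1.557
Css,max = 39.8 × 1.557 = 61.97 µg/mL
Css,min = Css,max × e^(−kτ) = 61.97 × 0.3577 ≈ 22.2 µg/mL

22.2 µg/mL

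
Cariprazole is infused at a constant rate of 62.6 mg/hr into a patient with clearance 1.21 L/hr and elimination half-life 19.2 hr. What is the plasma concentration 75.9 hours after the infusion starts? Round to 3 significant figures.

48.4 mg/L

Css = rate / CL = 62.6 / 1.21 = 51.74 mg/L
k = ln 2 / 19.2 = 0.03610 hr⁻¹
C(t) = Css (1 − e^(−kt)) = 51.74 × (1 − e^(−2.740)) = 51.74 × 0.9354 ≈ 48.4 mg/L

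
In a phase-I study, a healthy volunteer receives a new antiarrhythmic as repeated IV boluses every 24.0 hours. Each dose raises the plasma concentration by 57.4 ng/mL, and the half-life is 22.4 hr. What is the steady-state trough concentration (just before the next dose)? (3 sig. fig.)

52.1 ng/mL

k = ln 2 / 22.4 = 0.03094 hr⁻¹
Fraction remaining after one interval: e^(−kτ) = e^(−0.03094 × 24.0) = 0.4758
R = 1 / (1 − 0.4758) = 1.908
Css,max = 57.4 × 1.908 = 109.5 ng/mL
Css,min = Css,max × e^(−kτ) = 109.5 × 0.4758 ≈ 52.1 ng/mL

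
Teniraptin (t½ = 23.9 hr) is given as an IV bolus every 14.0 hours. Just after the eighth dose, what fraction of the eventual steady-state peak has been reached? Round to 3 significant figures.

k = ln 2 / 23.9 = 0.02900 hr⁻¹
f_n = 1 − e^(−nkτ) = 1 − e^(−8 × 0.02900 × 14.0) = 1 − e^(−3.248) = 1 − 0.03884 ≈ 0.961

0.961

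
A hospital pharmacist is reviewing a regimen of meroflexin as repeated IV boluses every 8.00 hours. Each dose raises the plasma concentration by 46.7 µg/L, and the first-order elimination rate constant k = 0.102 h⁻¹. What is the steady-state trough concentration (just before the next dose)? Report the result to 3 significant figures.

37.0 µg/L

Fraction remaining after one interval: e^(−kτ) = e^(−0.1020 × 8.00) = 0.4422
R = 1 / (1 − 0.4422) = 1.793
Css,max = 46.7 × 1.793 = 83.72 µg/L
Css,min = Css,max × e^(−kτ) = 83.72 × 0.4422 ≈ 37.0 µg/L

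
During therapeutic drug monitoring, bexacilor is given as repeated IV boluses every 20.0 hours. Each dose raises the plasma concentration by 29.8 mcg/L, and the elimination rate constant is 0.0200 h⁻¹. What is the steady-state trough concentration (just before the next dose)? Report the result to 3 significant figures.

60.6 mcg/L

Fraction remaining after one interval: e^(−kτ) = e^(−0.02000 × 20.0) = 0.6703
R = 1 / (1 − 0.6703) = 3.033
Css,max = 29.8 × 3.033 = 90.39 mcg/L
Css,min = Css,max × e^(−kτ) = 90.39 × 0.6703 ≈ 60.6 mcg/L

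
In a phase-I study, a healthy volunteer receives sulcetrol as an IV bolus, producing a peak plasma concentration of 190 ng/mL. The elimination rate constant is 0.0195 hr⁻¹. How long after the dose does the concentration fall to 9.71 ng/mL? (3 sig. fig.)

C(t) = C₀ e^(−kt)  ⇒  t = ln(C₀/C) / k
t = ln(190/9.71) / 0.01950 = 2.974 / 0.01950 ≈ 153 hours

153 hours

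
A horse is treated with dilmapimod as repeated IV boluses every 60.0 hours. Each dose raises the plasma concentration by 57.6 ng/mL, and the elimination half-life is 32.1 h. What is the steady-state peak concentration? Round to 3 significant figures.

k = ln 2 / 32.1 = 0.02159 h⁻¹
Fraction remaining after one interval: e^(−kτ) = e^(−0.02159 × 60.0) = 0.2737
R = 1 / (1 − 0.2737) = 1.377
Css,max = 57.6 × 1.377 ≈ 79.3 ng/mL

79.3 ng/mL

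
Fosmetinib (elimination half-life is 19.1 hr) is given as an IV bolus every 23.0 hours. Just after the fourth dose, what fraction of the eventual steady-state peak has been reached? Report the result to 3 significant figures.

0.965

k = ln 2 / 19.1 = 0.03629 hr⁻¹
f_n = 1 − e^(−nkτ) = 1 − e^(−4 × 0.03629 × 23.0) = 1 − e^(−3.339) = 1 − 0.03548 ≈ 0.965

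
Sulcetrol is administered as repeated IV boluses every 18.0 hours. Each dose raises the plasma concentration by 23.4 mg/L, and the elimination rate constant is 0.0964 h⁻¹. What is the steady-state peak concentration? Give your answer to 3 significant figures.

28.4 mg/L

Fraction remaining after one interval: e^(−kτ) = e^(−0.09640 × 18.0) = 0.1764
R = 1 / (1 − 0.1764) = 1.214
Css,max = 23.4 × 1.214 ≈ 28.4 mg/L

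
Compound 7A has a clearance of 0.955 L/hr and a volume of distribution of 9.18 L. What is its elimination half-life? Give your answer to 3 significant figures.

k = CL / V = 0.955 / 9.18 = 0.1040 hr⁻¹
t½ = ln 2 / k = ln 2 / 0.1040 ≈ 6.66 hours

6.66 hours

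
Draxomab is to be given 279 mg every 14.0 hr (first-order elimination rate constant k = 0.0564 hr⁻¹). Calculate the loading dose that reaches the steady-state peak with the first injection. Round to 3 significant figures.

Accumulation ratio R = 1 / (1 − e^(−kτ)) = 1 / (1 − e^(−0.05640×14.0)) = 1 / (1 − 0.4540) = 1.832
Loading dose = maintenance dose × R = 279 × 1.832 ≈ 511 mg

511 mg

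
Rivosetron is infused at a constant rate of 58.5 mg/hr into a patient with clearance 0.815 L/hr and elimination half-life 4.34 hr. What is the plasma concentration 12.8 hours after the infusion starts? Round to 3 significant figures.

Css = rate / CL = 58.5 / 0.815 = 71.78 mg/L
k = ln 2 / 4.34 = 0.1597 hr⁻¹
C(t) = Css (1 − e^(−kt)) = 71.78 × (1 − e^(−2.044)) = 71.78 × 0.8705 ≈ 62.5 mg/L

62.5 mg/L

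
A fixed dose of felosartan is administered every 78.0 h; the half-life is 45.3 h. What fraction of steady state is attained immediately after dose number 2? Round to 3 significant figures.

k = ln 2 / 45.3 = 0.01530 h⁻¹
f_n = 1 − e^(−nkτ) = 1 − e^(−2 × 0.01530 × 78.0) = 1 − e^(−2.387) = 1 − 0.09191 ≈ 0.908

0.908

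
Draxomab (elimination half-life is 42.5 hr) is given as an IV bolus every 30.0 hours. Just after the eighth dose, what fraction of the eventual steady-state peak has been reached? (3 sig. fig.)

k = ln 2 / 42.5 = 0.01631 hr⁻¹
f_n = 1 − e^(−nkτ) = 1 − e^(−8 × 0.01631 × 30.0) = 1 − e^(−3.914) = 1 − 0.01996 ≈ 0.980

0.980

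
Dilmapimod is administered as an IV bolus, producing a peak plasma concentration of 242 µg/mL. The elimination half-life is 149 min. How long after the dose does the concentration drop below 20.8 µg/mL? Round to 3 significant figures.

k = ln 2 / 149 = 0.004652 min⁻¹
C(t) = C₀ e^(−kt)  ⇒  t = ln(C₀/C) / k
t = ln(242/20.8) / 0.004652 = 2.454 / 0.004652 ≈ 528 minutes

528 minutes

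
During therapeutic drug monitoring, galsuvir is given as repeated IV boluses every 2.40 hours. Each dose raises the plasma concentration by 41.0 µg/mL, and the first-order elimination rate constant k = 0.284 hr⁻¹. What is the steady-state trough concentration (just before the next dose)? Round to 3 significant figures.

42.0 µg/mL

Fraction remaining after one interval: e^(−kτ) = e^(−0.2840 × 2.40) = 0.5058
R = 1 / (1 − 0.5058) = 2.024
Css,max = 41.0 × 2.024 = 82.96 µg/mL
Css,min = Css,max × e^(−kτ) = 82.96 × 0.5058 ≈ 42.0 µg/mL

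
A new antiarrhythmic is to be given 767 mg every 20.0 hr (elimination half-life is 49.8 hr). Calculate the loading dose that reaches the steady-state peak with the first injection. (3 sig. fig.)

3160 mg

k = ln 2 / 49.8 = 0.01392 hr⁻¹
Accumulation ratio R = 1 / (1 − e^(−kτ)) = 1 / (1 − e^(−0.01392×20.0)) = 1 / (1 − 0.7570) = 4.115
Loading dose = maintenance dose × R = 767 × 4.115 ≈ 3160 mg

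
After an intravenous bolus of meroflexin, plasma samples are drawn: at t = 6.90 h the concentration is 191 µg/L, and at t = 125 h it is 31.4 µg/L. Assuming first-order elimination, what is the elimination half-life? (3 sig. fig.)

45.3 hours

k = ln(C₁/C₂) / (t₂ − t₁) = ln(191/31.4) / (125 − 6.90)
  = 1.805 / 118.1 = 0.01529 h⁻¹
t½ = ln 2 / k = ln 2 / 0.01529 ≈ 45.3 hours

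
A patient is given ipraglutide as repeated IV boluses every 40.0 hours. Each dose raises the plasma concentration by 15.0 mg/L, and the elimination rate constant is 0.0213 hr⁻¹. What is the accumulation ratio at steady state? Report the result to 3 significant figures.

Fraction remaining after one interval: e^(−kτ) = e^(−0.02130 × 40.0) = 0.4266
R = 1 / (1 − 0.4266) = 1 / 0.5734 ≈ 1.74

1.74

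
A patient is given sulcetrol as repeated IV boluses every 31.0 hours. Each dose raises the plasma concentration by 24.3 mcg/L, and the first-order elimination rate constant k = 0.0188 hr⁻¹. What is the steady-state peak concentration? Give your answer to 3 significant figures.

55.0 mcg/L

Fraction remaining after one interval: e^(−kτ) = e^(−0.01880 × 31.0) = 0.5583
R = 1 / (1 − 0.5583) = 2.264
Css,max = 24.3 × 2.264 ≈ 55.0 mcg/L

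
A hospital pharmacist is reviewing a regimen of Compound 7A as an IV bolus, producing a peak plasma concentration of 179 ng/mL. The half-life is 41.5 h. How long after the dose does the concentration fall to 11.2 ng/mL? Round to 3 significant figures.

166 hours

k = ln 2 / 41.5 = 0.01670 h⁻¹
C(t) = C₀ e^(−kt)  ⇒  t = ln(C₀/C) / k
t = ln(179/11.2) / 0.01670 = 2.771 / 0.01670 ≈ 166 hours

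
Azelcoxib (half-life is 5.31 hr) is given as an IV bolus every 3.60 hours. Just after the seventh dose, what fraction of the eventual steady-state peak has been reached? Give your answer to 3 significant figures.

0.963

k = ln 2 / 5.31 = 0.1305 hr⁻¹
f_n = 1 − e^(−nkτ) = 1 − e^(−7 × 0.1305 × 3.60) = 1 − e^(−3.290) = 1 − 0.03727 ≈ 0.963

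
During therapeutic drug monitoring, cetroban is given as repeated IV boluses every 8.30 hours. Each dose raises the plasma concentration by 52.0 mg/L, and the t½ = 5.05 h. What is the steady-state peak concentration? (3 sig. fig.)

k = ln 2 / 5.05 = 0.1373 h⁻¹
Fraction remaining after one interval: e^(−kτ) = e^(−0.1373 × 8.30) = 0.3201
R = 1 / (1 − 0.3201) = 1.471
Css,max = 52.0 × 1.471 ≈ 76.5 mg/L

76.5 mg/L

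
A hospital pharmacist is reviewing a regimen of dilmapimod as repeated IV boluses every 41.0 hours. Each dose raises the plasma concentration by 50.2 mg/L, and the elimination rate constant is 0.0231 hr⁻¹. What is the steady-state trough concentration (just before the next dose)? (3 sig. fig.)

31.8 mg/L

Fraction remaining after one interval: e^(−kτ) = e^(−0.02310 × 41.0) = 0.3879
R = 1 / (1 − 0.3879) = 1.634
Css,max = 50.2 × 1.634 = 82.01 mg/L
Css,min = Css,max × e^(−kτ) = 82.01 × 0.3879 ≈ 31.8 mg/L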